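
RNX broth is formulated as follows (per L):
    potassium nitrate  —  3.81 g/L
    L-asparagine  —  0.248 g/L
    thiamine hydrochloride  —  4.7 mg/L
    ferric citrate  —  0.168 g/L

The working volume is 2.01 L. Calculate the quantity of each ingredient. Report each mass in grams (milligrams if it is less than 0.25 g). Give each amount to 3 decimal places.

potassium nitrate 7.658 g; L-asparagine 0.498 g; thiamine hydrochloride 9.447 mg; ferric citrate 0.338 g

Working volume: 2.01 L.
potassium nitrate: 3.81 g/L × 2.01 L = 7.658 g
L-asparagine: 0.248 g/L × 2.01 L = 0.498 g
thiamine hydrochloride: 4.7 mg/L × 2.01 L = 9.447 mg
ferric citrate: 0.168 g/L × 2.01 L = 0.338 g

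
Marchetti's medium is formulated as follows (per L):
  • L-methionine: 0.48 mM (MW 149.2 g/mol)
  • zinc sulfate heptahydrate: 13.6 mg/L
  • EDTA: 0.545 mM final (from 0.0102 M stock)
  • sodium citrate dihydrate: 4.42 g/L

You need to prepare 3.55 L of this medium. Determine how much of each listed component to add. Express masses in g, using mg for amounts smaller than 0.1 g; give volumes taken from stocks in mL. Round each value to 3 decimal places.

L-methionine 0.254 g; zinc sulfate heptahydrate 48.280 mg; EDTA 189.681 mL; sodium citrate dihydrate 15.691 g

Working volume: 3.55 L.
L-methionine: 0.48 mmol/L × 149.2 g/mol × 3.55 L ÷ 1000 = 0.254 g
zinc sulfate heptahydrate: 13.6 mg/L × 3.55 L = 48.280 mg
EDTA: C1V1 = C2V2 → 0.545 mM × 3550 mL ÷ 10.2 mM = 189.681 mL
sodium citrate dihydrate: 4.42 g/L × 3.55 L = 15.691 g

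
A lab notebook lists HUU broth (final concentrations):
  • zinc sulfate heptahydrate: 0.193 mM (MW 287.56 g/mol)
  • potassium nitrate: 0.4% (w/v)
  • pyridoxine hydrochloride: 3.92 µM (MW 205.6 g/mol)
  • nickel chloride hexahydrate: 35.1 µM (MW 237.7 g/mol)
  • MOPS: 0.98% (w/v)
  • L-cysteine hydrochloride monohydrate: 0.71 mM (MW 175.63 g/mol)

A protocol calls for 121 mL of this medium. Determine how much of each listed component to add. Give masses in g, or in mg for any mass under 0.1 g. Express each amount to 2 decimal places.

Scale factor relative to 1 L: 0.121.
zinc sulfate heptahydrate: 0.193 mmol/L × 287.56 mg/mmol × 0.121 L = 6.72 mg
potassium nitrate: 0.4% w/v = 4 g/L → 4 × 0.121 L = 0.48 g
pyridoxine hydrochloride: 3.92 µmol/L × 205.6 g/mol × 0.121 L ÷ 1000 = 0.10 mg
nickel chloride hexahydrate: 35.1 µmol/L × 237.7 g/mol × 0.121 L ÷ 1000 = 1.01 mg
MOPS: 0.98 g per 100 mL × 121 mL ÷ 100 = 1.19 g
L-cysteine hydrochloride monohydrate: 0.71 mmol/L × 175.63 mg/mmol × 0.121 L = 15.09 mg

zinc sulfate heptahydrate 6.72 mg; potassium nitrate 0.48 g; pyridoxine hydrochloride 0.10 mg; nickel chloride hexahydrate 1.01 mg; MOPS 1.19 g; L-cysteine hydrochloride monohydrate 15.09 mg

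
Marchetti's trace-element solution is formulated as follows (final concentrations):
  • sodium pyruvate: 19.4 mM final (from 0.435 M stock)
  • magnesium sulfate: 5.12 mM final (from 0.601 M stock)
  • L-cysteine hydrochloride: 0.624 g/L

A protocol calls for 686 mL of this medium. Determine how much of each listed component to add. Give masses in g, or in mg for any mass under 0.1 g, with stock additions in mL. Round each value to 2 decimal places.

Working volume: 686 mL = 0.686 L.
sodium pyruvate: C1V1 = C2V2 → 19.4 mM × 686 mL ÷ 435 mM = 30.59 mL
magnesium sulfate: V = C2·V2/C1 = 5.12 mM × 686 mL ÷ 601 mM = 5.84 mL
L-cysteine hydrochloride: 0.624 g/L × 0.686 L = 0.43 g

sodium pyruvate 30.59 mL; magnesium sulfate 5.84 mL; L-cysteine hydrochloride 0.43 g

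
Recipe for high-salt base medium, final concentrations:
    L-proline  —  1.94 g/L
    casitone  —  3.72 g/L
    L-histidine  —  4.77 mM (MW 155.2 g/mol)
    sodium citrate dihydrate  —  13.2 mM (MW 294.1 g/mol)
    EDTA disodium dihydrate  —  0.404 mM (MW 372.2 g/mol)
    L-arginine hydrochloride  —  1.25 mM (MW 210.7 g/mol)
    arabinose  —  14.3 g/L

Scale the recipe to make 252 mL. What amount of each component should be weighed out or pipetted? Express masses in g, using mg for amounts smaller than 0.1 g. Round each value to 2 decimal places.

L-proline 0.49 g; casitone 0.94 g; L-histidine 0.19 g; sodium citrate dihydrate 0.98 g; EDTA disodium dihydrate 37.89 mg; L-arginine hydrochloride 66.37 mg; arabinose 3.60 g

Target volume = 252 mL = 0.252 L.
L-proline: 1.94 g/L × 0.252 L = 0.49 g
casitone: 3.72 g/L × 0.252 L = 0.94 g
L-histidine: 4.77 mmol/L × 155.2 g/mol × 0.252 L ÷ 1000 = 0.19 g
sodium citrate dihydrate: 13.2 mmol/L × 294.1 g/mol × 0.252 L ÷ 1000 = 0.98 g
EDTA disodium dihydrate: 0.404 mmol/L × 372.2 mg/mmol × 0.252 L = 37.89 mg
L-arginine hydrochloride: 1.25 mmol/L × 210.7 mg/mmol × 0.252 L = 66.37 mg
arabinose: 14.3 g/L × 0.252 L = 3.60 g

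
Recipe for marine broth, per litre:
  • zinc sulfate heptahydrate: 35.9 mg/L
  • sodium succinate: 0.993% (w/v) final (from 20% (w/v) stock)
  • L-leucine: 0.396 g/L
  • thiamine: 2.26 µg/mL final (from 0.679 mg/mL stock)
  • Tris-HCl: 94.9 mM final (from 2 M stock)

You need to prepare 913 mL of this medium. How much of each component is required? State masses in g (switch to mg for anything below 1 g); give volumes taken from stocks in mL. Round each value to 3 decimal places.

zinc sulfate heptahydrate 32.777 mg; sodium succinate 45.330 mL; L-leucine 361.548 mg; thiamine 3.039 mL; Tris-HCl 43.322 mL

Scale factor relative to 1 L: 0.913.
zinc sulfate heptahydrate: 35.9 mg/L × 0.913 L = 32.777 mg
sodium succinate: dilute stock: 0.993% ÷ 20% × 913 mL = 45.330 mL
L-leucine: 0.396 g/L × 0.913 L = 0.361548 g = 361.548 mg
thiamine: V = C2·V2/C1 = 2.26 µg/mL × 913 mL ÷ 679 µg/mL = 3.039 mL
Tris-HCl: dilute stock: 94.9 mM × 913 mL ÷ 2000 mM = 43.322 mL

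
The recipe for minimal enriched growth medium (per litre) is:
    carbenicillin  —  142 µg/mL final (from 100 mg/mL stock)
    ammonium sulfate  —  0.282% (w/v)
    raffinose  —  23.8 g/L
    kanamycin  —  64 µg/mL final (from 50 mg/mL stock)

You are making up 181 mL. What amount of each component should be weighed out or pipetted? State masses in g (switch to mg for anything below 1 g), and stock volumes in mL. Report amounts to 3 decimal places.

Target volume = 181 mL = 0.181 L.
carbenicillin: V = C2·V2/C1 = 142 µg/mL × 181 mL ÷ 100000 µg/mL = 0.257 mL
ammonium sulfate: 0.282 g per 100 mL × 181 mL ÷ 100 = 0.51042 g = 510.420 mg
raffinose: 23.8 g/L × 0.181 L = 4.308 g
kanamycin: V = C2·V2/C1 = 64 µg/mL × 181 mL ÷ 50000 µg/mL = 0.232 mL

carbenicillin 0.257 mL; ammonium sulfate 510.420 mg; raffinose 4.308 g; kanamycin 0.232 mL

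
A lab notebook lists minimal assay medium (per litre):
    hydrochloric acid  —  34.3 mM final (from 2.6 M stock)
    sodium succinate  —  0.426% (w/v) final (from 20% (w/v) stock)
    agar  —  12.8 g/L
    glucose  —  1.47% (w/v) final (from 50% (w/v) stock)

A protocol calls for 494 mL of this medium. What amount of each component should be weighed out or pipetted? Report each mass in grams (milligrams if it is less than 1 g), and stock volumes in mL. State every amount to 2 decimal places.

hydrochloric acid 6.52 mL; sodium succinate 10.52 mL; agar 6.32 g; glucose 14.52 mL

Target volume = 494 mL = 0.494 L.
hydrochloric acid: C1V1 = C2V2 → 34.3 mM × 494 mL ÷ 2600 mM = 6.52 mL
sodium succinate: V = C2·V2/C1 = 0.426% ÷ 20% × 494 mL = 10.52 mL
agar: 12.8 g/L × 0.494 L = 6.32 g
glucose: V = C2·V2/C1 = 1.47% ÷ 50% × 494 mL = 14.52 mL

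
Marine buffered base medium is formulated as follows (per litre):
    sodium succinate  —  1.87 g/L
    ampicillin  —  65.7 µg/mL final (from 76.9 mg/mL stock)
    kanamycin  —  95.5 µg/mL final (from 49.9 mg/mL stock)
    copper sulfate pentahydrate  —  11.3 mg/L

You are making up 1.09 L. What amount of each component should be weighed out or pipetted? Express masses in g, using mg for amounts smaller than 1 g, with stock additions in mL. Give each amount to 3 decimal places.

sodium succinate 2.038 g; ampicillin 0.931 mL; kanamycin 2.086 mL; copper sulfate pentahydrate 12.317 mg

Scale factor relative to 1 L: 1.09.
sodium succinate: 1.87 g/L × 1.09 L = 2.038 g
ampicillin: C1V1 = C2V2 → 65.7 µg/mL × 1090 mL ÷ 76900 µg/mL = 0.931 mL
kanamycin: V = C2·V2/C1 = 95.5 µg/mL × 1090 mL ÷ 49900 µg/mL = 2.086 mL
copper sulfate pentahydrate: 11.3 mg/L × 1.09 L = 12.317 mg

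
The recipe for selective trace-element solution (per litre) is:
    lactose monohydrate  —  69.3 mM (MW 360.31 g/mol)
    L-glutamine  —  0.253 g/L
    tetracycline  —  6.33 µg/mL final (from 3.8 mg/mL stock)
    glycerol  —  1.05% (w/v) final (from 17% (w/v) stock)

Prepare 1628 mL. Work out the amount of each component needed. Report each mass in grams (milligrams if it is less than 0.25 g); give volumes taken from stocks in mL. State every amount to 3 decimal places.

Working volume: 1628 mL = 1.628 L.
lactose monohydrate: 69.3 mmol/L × 360.31 g/mol × 1.628 L ÷ 1000 = 40.650 g
L-glutamine: 0.253 g/L × 1.628 L = 0.412 g
tetracycline: C1V1 = C2V2 → 6.33 µg/mL × 1628 mL ÷ 3800 µg/mL = 2.712 mL
glycerol: V = C2·V2/C1 = 1.05% ÷ 17% × 1628 mL = 100.553 mL

lactose monohydrate 40.650 g; L-glutamine 0.412 g; tetracycline 2.712 mL; glycerol 100.553 mL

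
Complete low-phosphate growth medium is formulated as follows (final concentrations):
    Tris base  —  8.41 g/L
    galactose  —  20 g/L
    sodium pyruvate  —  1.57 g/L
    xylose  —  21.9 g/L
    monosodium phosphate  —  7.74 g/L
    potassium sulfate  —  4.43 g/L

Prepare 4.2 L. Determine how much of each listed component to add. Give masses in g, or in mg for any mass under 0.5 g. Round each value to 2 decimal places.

Working volume: 4.2 L.
Tris base: 8.41 g/L × 4.2 L = 35.32 g
galactose: 20 g/L × 4.2 L = 84.00 g
sodium pyruvate: 1.57 g/L × 4.2 L = 6.59 g
xylose: 21.9 g/L × 4.2 L = 91.98 g
monosodium phosphate: 7.74 g/L × 4.2 L = 32.51 g
potassium sulfate: 4.43 g/L × 4.2 L = 18.61 g

Tris base 35.32 g; galactose 84.00 g; sodium pyruvate 6.59 g; xylose 91.98 g; monosodium phosphate 32.51 g; potassium sulfate 18.61 g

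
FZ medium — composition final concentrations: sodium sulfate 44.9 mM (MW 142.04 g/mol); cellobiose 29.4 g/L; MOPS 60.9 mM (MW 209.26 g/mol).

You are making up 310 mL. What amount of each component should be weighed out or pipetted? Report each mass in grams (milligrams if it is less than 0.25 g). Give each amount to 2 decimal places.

sodium sulfate 1.98 g; cellobiose 9.11 g; MOPS 3.95 g

Target volume = 310 mL = 0.31 L.
sodium sulfate: 44.9 mmol/L × 142.04 g/mol × 0.31 L ÷ 1000 = 1.98 g
cellobiose: 29.4 g/L × 0.31 L = 9.11 g
MOPS: 60.9 mmol/L × 209.26 g/mol × 0.31 L ÷ 1000 = 3.95 g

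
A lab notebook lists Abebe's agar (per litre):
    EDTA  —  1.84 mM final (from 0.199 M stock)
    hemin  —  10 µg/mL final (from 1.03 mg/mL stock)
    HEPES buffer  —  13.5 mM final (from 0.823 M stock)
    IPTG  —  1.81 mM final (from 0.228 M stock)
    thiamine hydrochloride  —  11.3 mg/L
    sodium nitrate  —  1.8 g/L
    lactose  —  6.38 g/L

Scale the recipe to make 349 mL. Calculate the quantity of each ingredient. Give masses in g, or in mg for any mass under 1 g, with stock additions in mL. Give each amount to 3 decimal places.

Target volume = 349 mL = 0.349 L.
EDTA: C1V1 = C2V2 → 1.84 mM × 349 mL ÷ 199 mM = 3.227 mL
hemin: dilute stock: 10 µg/mL × 349 mL ÷ 1030 µg/mL = 3.388 mL
HEPES buffer: dilute stock: 13.5 mM × 349 mL ÷ 823 mM = 5.725 mL
IPTG: C1V1 = C2V2 → 1.81 mM × 349 mL ÷ 228 mM = 2.771 mL
thiamine hydrochloride: 11.3 mg/L × 0.349 L = 3.944 mg
sodium nitrate: 1.8 g/L × 0.349 L = 0.6282 g = 628.200 mg
lactose: 6.38 g/L × 0.349 L = 2.227 g

EDTA 3.227 mL; hemin 3.388 mL; HEPES buffer 5.725 mL; IPTG 2.771 mL; thiamine hydrochloride 3.944 mg; sodium nitrate 628.200 mg; lactose 2.227 g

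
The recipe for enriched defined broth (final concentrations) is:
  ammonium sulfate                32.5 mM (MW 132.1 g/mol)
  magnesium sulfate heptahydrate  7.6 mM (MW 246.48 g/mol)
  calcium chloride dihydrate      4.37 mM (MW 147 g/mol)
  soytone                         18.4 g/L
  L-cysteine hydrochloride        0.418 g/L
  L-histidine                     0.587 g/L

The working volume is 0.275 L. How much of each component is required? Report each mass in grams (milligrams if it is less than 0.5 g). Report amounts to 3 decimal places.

Scale factor relative to 1 L: 0.275.
ammonium sulfate: 32.5 mmol/L × 132.1 g/mol × 0.275 L ÷ 1000 = 1.181 g
magnesium sulfate heptahydrate: 7.6 mmol/L × 246.48 g/mol × 0.275 L ÷ 1000 = 0.515 g
calcium chloride dihydrate: 4.37 mmol/L × 147 mg/mmol × 0.275 L = 176.657 mg
soytone: 18.4 g/L × 0.275 L = 5.060 g
L-cysteine hydrochloride: 0.418 g/L × 0.275 L = 0.11495 g = 114.950 mg
L-histidine: 0.587 g/L × 0.275 L = 0.161425 g = 161.425 mg

ammonium sulfate 1.181 g; magnesium sulfate heptahydrate 0.515 g; calcium chloride dihydrate 176.657 mg; soytone 5.060 g; L-cysteine hydrochloride 114.950 mg; L-histidine 161.425 mg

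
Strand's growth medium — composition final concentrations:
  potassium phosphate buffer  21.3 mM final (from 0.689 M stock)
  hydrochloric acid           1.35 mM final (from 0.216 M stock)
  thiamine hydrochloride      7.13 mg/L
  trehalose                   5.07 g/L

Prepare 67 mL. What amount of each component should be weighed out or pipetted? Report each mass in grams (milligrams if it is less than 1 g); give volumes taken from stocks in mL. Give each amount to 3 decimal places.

Working volume: 67 mL = 0.067 L.
potassium phosphate buffer: C1V1 = C2V2 → 21.3 mM × 67 mL ÷ 689 mM = 2.071 mL
hydrochloric acid: V = C2·V2/C1 = 1.35 mM × 67 mL ÷ 216 mM = 0.419 mL
thiamine hydrochloride: 7.13 mg/L × 0.067 L = 0.478 mg
trehalose: 5.07 g/L × 0.067 L = 0.33969 g = 339.690 mg

potassium phosphate buffer 2.071 mL; hydrochloric acid 0.419 mL; thiamine hydrochloride 0.478 mg; trehalose 339.690 mg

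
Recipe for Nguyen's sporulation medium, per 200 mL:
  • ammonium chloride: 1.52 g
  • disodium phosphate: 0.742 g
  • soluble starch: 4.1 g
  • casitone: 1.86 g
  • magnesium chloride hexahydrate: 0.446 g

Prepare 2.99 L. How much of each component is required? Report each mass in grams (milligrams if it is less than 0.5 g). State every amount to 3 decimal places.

Ratio of target to recipe volume: 2990 / 200 = 14.95.
ammonium chloride: 1.52 g × (2990 mL / 200 mL) = 22.724 g
disodium phosphate: 0.742 g × (2990 mL / 200 mL) = 11.093 g
soluble starch: 4.1 g × (2990 mL / 200 mL) = 61.295 g
casitone: 1.86 g × (2990 mL / 200 mL) = 27.807 g
magnesium chloride hexahydrate: 0.446 g × (2990 mL / 200 mL) = 6.668 g

ammonium chloride 22.724 g; disodium phosphate 11.093 g; soluble starch 61.295 g; casitone 27.807 g; magnesium chloride hexahydrate 6.668 g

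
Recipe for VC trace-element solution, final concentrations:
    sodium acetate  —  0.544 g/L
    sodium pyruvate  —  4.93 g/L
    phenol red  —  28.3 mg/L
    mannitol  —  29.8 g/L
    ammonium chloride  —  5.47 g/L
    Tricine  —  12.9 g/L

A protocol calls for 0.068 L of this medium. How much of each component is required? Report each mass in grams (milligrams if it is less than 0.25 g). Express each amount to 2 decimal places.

Scale factor relative to 1 L: 0.068.
sodium acetate: 0.544 g/L × 0.068 L = 0.036992 g = 36.99 mg
sodium pyruvate: 4.93 g/L × 0.068 L = 0.34 g
phenol red: 28.3 mg/L × 0.068 L = 1.92 mg
mannitol: 29.8 g/L × 0.068 L = 2.03 g
ammonium chloride: 5.47 g/L × 0.068 L = 0.37 g
Tricine: 12.9 g/L × 0.068 L = 0.88 g

sodium acetate 36.99 mg; sodium pyruvate 0.34 g; phenol red 1.92 mg; mannitol 2.03 g; ammonium chloride 0.37 g; Tricine 0.88 g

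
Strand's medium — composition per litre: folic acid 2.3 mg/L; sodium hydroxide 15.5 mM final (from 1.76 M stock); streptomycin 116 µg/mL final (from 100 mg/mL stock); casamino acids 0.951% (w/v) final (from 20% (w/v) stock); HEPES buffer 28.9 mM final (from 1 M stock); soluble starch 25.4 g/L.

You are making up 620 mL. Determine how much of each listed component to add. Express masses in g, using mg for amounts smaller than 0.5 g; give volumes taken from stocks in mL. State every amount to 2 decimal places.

Working volume: 620 mL = 0.62 L.
folic acid: 2.3 mg/L × 0.62 L = 1.43 mg
sodium hydroxide: dilute stock: 15.5 mM × 620 mL ÷ 1760 mM = 5.46 mL
streptomycin: dilute stock: 116 µg/mL × 620 mL ÷ 100000 µg/mL = 0.72 mL
casamino acids: dilute stock: 0.951% ÷ 20% × 620 mL = 29.48 mL
HEPES buffer: V = C2·V2/C1 = 28.9 mM × 620 mL ÷ 1000 mM = 17.92 mL
soluble starch: 25.4 g/L × 0.62 L = 15.75 g

folic acid 1.43 mg; sodium hydroxide 5.46 mL; streptomycin 0.72 mL; casamino acids 29.48 mL; HEPES buffer 17.92 mL; soluble starch 15.75 g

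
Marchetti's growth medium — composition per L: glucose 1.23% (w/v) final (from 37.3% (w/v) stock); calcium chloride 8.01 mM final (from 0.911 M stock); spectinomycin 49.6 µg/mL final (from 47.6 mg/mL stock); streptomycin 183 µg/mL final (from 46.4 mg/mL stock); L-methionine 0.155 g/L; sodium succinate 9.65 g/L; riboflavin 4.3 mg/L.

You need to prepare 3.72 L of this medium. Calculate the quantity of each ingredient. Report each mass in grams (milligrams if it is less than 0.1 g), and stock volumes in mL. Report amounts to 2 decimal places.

glucose 122.67 mL; calcium chloride 32.71 mL; spectinomycin 3.88 mL; streptomycin 14.67 mL; L-methionine 0.58 g; sodium succinate 35.90 g; riboflavin 16.00 mg

Working volume: 3.72 L.
glucose: dilute stock: 1.23% ÷ 37.3% × 3720 mL = 122.67 mL
calcium chloride: dilute stock: 8.01 mM × 3720 mL ÷ 911 mM = 32.71 mL
spectinomycin: dilute stock: 49.6 µg/mL × 3720 mL ÷ 47600 µg/mL = 3.88 mL
streptomycin: V = C2·V2/C1 = 183 µg/mL × 3720 mL ÷ 46400 µg/mL = 14.67 mL
L-methionine: 0.155 g/L × 3.72 L = 0.58 g
sodium succinate: 9.65 g/L × 3.72 L = 35.90 g
riboflavin: 4.3 mg/L × 3.72 L = 16.00 mg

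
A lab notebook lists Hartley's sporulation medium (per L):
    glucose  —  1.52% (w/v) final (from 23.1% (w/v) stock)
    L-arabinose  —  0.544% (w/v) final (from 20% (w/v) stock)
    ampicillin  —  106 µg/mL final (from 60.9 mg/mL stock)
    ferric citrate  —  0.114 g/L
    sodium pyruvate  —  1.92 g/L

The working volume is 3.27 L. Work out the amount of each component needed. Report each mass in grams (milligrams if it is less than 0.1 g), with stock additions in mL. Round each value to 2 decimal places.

Scale factor relative to 1 L: 3.27.
glucose: C1V1 = C2V2 → 1.52% ÷ 23.1% × 3270 mL = 215.17 mL
L-arabinose: C1V1 = C2V2 → 0.544% ÷ 20% × 3270 mL = 88.94 mL
ampicillin: dilute stock: 106 µg/mL × 3270 mL ÷ 60900 µg/mL = 5.69 mL
ferric citrate: 0.114 g/L × 3.27 L = 0.37 g
sodium pyruvate: 1.92 g/L × 3.27 L = 6.28 g

glucose 215.17 mL; L-arabinose 88.94 mL; ampicillin 5.69 mL; ferric citrate 0.37 g; sodium pyruvate 6.28 g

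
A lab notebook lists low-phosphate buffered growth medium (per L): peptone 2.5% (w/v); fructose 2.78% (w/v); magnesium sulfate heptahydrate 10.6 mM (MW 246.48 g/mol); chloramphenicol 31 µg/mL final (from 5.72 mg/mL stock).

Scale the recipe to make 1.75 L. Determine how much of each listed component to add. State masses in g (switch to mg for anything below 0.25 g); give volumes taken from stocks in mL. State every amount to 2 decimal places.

Scale factor relative to 1 L: 1.75.
peptone: 2.5 g per 100 mL × 1750 mL ÷ 100 = 43.75 g
fructose: 2.78% w/v = 27.8 g/L → 27.8 × 1.75 L = 48.65 g
magnesium sulfate heptahydrate: 10.6 mmol/L × 246.48 g/mol × 1.75 L ÷ 1000 = 4.57 g
chloramphenicol: C1V1 = C2V2 → 31 µg/mL × 1750 mL ÷ 5720 µg/mL = 9.48 mL

peptone 43.75 g; fructose 48.65 g; magnesium sulfate heptahydrate 4.57 g; chloramphenicol 9.48 mL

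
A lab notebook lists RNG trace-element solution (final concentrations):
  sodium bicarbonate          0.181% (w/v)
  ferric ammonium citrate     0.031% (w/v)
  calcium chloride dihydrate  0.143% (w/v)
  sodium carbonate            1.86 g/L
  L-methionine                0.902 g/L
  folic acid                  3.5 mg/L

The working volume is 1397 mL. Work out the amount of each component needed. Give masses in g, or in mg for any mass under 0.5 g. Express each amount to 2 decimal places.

Scale factor relative to 1 L: 1.397.
sodium bicarbonate: 0.181% w/v = 1.81 g/L → 1.81 × 1.397 L = 2.53 g
ferric ammonium citrate: 0.031 g per 100 mL × 1397 mL ÷ 100 = 0.43307 g = 433.07 mg
calcium chloride dihydrate: 0.143 g per 100 mL × 1397 mL ÷ 100 = 2.00 g
sodium carbonate: 1.86 g/L × 1.397 L = 2.60 g
L-methionine: 0.902 g/L × 1.397 L = 1.26 g
folic acid: 3.5 mg/L × 1.397 L = 4.89 mg

sodium bicarbonate 2.53 g; ferric ammonium citrate 433.07 mg; calcium chloride dihydrate 2.00 g; sodium carbonate 2.60 g; L-methionine 1.26 g; folic acid 4.89 mg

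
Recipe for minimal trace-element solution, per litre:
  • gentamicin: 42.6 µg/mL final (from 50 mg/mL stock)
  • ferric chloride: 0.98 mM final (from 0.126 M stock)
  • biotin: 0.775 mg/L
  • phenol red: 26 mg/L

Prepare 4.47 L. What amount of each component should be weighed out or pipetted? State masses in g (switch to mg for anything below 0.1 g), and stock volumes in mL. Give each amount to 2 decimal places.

Scale factor relative to 1 L: 4.47.
gentamicin: dilute stock: 42.6 µg/mL × 4470 mL ÷ 50000 µg/mL = 3.81 mL
ferric chloride: dilute stock: 0.98 mM × 4470 mL ÷ 126 mM = 34.77 mL
biotin: 0.775 mg/L × 4.47 L = 3.46 mg
phenol red: 26 mg/L × 4.47 L = 116.22 mg = 0.12 g

gentamicin 3.81 mL; ferric chloride 34.77 mL; biotin 3.46 mg; phenol red 0.12 g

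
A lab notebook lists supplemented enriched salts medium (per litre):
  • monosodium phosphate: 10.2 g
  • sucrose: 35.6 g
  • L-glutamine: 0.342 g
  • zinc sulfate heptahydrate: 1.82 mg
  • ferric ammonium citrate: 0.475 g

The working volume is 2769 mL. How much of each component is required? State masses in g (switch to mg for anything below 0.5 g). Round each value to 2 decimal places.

monosodium phosphate 28.24 g; sucrose 98.58 g; L-glutamine 0.95 g; zinc sulfate heptahydrate 5.04 mg; ferric ammonium citrate 1.32 g

Ratio of target to recipe volume: 2769 / 1000 = 2.769.
monosodium phosphate: 10.2 g × (2769 mL / 1000 mL) = 28.24 g
sucrose: 35.6 g × (2769 mL / 1000 mL) = 98.58 g
L-glutamine: 0.342 g × (2769 mL / 1000 mL) = 0.95 g
zinc sulfate heptahydrate: 1.82 mg × (2769 mL / 1000 mL) = 5.04 mg
ferric ammonium citrate: 0.475 g × (2769 mL / 1000 mL) = 1.32 g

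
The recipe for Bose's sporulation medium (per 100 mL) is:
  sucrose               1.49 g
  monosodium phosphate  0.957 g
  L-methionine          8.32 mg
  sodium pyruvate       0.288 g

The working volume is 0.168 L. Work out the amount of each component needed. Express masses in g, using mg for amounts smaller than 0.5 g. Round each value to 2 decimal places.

sucrose 2.50 g; monosodium phosphate 1.61 g; L-methionine 13.98 mg; sodium pyruvate 483.84 mg

Ratio of target to recipe volume: 168 / 100 = 1.68.
sucrose: 1.49 g × (168 mL / 100 mL) = 2.50 g
monosodium phosphate: 0.957 g × (168 mL / 100 mL) = 1.61 g
L-methionine: 8.32 mg × (168 mL / 100 mL) = 13.98 mg
sodium pyruvate: 0.288 g × (168 mL / 100 mL) = 0.48384 g = 483.84 mg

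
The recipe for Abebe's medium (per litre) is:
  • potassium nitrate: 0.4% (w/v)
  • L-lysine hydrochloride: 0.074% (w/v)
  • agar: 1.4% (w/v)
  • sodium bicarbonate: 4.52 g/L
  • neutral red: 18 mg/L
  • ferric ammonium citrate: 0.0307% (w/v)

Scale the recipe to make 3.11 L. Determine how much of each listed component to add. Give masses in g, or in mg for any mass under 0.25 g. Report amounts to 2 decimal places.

potassium nitrate 12.44 g; L-lysine hydrochloride 2.30 g; agar 43.54 g; sodium bicarbonate 14.06 g; neutral red 55.98 mg; ferric ammonium citrate 0.95 g

Scale factor relative to 1 L: 3.11.
potassium nitrate: 0.4 g per 100 mL × 3110 mL ÷ 100 = 12.44 g
L-lysine hydrochloride: 0.074% w/v = 0.74 g/L → 0.74 × 3.11 L = 2.30 g
agar: 1.4 g per 100 mL × 3110 mL ÷ 100 = 43.54 g
sodium bicarbonate: 4.52 g/L × 3.11 L = 14.06 g
neutral red: 18 mg/L × 3.11 L = 55.98 mg
ferric ammonium citrate: 0.0307% w/v = 0.307 g/L → 0.307 × 3.11 L = 0.95 g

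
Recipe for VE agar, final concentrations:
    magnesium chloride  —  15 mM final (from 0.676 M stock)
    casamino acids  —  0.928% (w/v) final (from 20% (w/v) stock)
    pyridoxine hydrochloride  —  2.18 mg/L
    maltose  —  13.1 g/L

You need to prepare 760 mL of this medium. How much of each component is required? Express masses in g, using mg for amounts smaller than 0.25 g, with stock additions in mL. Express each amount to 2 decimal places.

magnesium chloride 16.86 mL; casamino acids 35.26 mL; pyridoxine hydrochloride 1.66 mg; maltose 9.96 g

Working volume: 760 mL = 0.76 L.
magnesium chloride: dilute stock: 15 mM × 760 mL ÷ 676 mM = 16.86 mL
casamino acids: dilute stock: 0.928% ÷ 20% × 760 mL = 35.26 mL
pyridoxine hydrochloride: 2.18 mg/L × 0.76 L = 1.66 mg
maltose: 13.1 g/L × 0.76 L = 9.96 g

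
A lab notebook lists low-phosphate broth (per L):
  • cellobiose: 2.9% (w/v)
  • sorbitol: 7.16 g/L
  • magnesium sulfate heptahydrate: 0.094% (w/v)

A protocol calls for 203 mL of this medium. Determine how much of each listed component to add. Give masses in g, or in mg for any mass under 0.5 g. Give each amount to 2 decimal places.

Target volume = 203 mL = 0.203 L.
cellobiose: 2.9% w/v = 29 g/L → 29 × 0.203 L = 5.89 g
sorbitol: 7.16 g/L × 0.203 L = 1.45 g
magnesium sulfate heptahydrate: 0.094 g per 100 mL × 203 mL ÷ 100 = 0.19082 g = 190.82 mg

cellobiose 5.89 g; sorbitol 1.45 g; magnesium sulfate heptahydrate 190.82 mg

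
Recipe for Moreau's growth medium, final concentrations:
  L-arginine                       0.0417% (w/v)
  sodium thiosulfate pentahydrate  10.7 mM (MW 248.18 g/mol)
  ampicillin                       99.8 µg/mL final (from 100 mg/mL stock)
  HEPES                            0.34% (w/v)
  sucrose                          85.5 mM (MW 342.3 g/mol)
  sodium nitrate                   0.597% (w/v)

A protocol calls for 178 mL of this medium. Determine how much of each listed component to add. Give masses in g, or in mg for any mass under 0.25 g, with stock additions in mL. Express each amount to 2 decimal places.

Working volume: 178 mL = 0.178 L.
L-arginine: 0.0417% w/v = 0.417 g/L → 0.417 × 0.178 L = 0.074226 g = 74.23 mg
sodium thiosulfate pentahydrate: 10.7 mmol/L × 248.18 g/mol × 0.178 L ÷ 1000 = 0.47 g
ampicillin: dilute stock: 99.8 µg/mL × 178 mL ÷ 100000 µg/mL = 0.18 mL
HEPES: 0.34 g per 100 mL × 178 mL ÷ 100 = 0.61 g
sucrose: 85.5 mmol/L × 342.3 g/mol × 0.178 L ÷ 1000 = 5.21 g
sodium nitrate: 0.597% w/v = 5.97 g/L → 5.97 × 0.178 L = 1.06 g

L-arginine 74.23 mg; sodium thiosulfate pentahydrate 0.47 g; ampicillin 0.18 mL; HEPES 0.61 g; sucrose 5.21 g; sodium nitrate 1.06 g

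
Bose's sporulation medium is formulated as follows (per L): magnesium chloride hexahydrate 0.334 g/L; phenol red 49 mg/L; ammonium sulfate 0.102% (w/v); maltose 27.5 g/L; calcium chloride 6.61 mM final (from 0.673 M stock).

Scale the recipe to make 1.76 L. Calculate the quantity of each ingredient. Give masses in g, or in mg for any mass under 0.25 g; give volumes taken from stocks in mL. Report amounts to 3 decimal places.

magnesium chloride hexahydrate 0.588 g; phenol red 86.240 mg; ammonium sulfate 1.795 g; maltose 48.400 g; calcium chloride 17.286 mL

Working volume: 1.76 L.
magnesium chloride hexahydrate: 0.334 g/L × 1.76 L = 0.588 g
phenol red: 49 mg/L × 1.76 L = 86.240 mg
ammonium sulfate: 0.102% w/v = 1.02 g/L → 1.02 × 1.76 L = 1.795 g
maltose: 27.5 g/L × 1.76 L = 48.400 g
calcium chloride: C1V1 = C2V2 → 6.61 mM × 1760 mL ÷ 673 mM = 17.286 mL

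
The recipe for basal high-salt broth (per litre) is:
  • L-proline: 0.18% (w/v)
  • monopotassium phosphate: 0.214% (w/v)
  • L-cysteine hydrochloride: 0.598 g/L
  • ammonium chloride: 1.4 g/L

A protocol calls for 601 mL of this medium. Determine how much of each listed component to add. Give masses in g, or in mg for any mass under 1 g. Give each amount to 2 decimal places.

L-proline 1.08 g; monopotassium phosphate 1.29 g; L-cysteine hydrochloride 359.40 mg; ammonium chloride 841.40 mg

Working volume: 601 mL = 0.601 L.
L-proline: 0.18% w/v = 1.8 g/L → 1.8 × 0.601 L = 1.08 g
monopotassium phosphate: 0.214% w/v = 2.14 g/L → 2.14 × 0.601 L = 1.29 g
L-cysteine hydrochloride: 0.598 g/L × 0.601 L = 0.359398 g = 359.40 mg
ammonium chloride: 1.4 g/L × 0.601 L = 0.8414 g = 841.40 mg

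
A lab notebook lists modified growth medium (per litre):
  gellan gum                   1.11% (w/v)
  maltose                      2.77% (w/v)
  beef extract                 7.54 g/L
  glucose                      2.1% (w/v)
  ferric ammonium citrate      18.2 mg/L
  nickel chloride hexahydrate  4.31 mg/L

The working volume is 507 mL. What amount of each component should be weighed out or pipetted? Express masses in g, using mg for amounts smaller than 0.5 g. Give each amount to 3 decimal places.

Scale factor relative to 1 L: 0.507.
gellan gum: 1.11 g per 100 mL × 507 mL ÷ 100 = 5.628 g
maltose: 2.77 g per 100 mL × 507 mL ÷ 100 = 14.044 g
beef extract: 7.54 g/L × 0.507 L = 3.823 g
glucose: 2.1 g per 100 mL × 507 mL ÷ 100 = 10.647 g
ferric ammonium citrate: 18.2 mg/L × 0.507 L = 9.227 mg
nickel chloride hexahydrate: 4.31 mg/L × 0.507 L = 2.185 mg

gellan gum 5.628 g; maltose 14.044 g; beef extract 3.823 g; glucose 10.647 g; ferric ammonium citrate 9.227 mg; nickel chloride hexahydrate 2.185 mg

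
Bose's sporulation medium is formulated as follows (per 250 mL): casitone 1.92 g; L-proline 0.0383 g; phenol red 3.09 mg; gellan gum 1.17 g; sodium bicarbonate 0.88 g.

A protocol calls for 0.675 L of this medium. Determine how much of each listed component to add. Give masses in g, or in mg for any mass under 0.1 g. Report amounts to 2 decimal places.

Scale factor = 675 mL / 250 mL = 2.7.
casitone: 1.92 g × (675 mL / 250 mL) = 5.18 g
L-proline: 0.0383 g × (675 mL / 250 mL) = 0.10 g
phenol red: 3.09 mg × (675 mL / 250 mL) = 8.34 mg
gellan gum: 1.17 g × (675 mL / 250 mL) = 3.16 g
sodium bicarbonate: 0.88 g × (675 mL / 250 mL) = 2.38 g

casitone 5.18 g; L-proline 0.10 g; phenol red 8.34 mg; gellan gum 3.16 g; sodium bicarbonate 2.38 g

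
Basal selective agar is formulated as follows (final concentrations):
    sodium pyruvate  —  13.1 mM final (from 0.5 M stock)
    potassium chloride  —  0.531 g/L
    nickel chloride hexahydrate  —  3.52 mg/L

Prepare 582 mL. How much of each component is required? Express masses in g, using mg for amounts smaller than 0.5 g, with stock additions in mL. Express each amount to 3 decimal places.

Target volume = 582 mL = 0.582 L.
sodium pyruvate: C1V1 = C2V2 → 13.1 mM × 582 mL ÷ 500 mM = 15.248 mL
potassium chloride: 0.531 g/L × 0.582 L = 0.309042 g = 309.042 mg
nickel chloride hexahydrate: 3.52 mg/L × 0.582 L = 2.049 mg

sodium pyruvate 15.248 mL; potassium chloride 309.042 mg; nickel chloride hexahydrate 2.049 mg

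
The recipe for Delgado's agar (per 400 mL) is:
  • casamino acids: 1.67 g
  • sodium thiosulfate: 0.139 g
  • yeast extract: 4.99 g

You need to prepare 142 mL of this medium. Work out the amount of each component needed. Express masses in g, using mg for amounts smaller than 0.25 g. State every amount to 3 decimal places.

casamino acids 0.593 g; sodium thiosulfate 49.345 mg; yeast extract 1.771 g

Ratio of target to recipe volume: 142 / 400 = 0.355.
casamino acids: 1.67 g × (142 mL / 400 mL) = 0.593 g
sodium thiosulfate: 0.139 g × (142 mL / 400 mL) = 0.049345 g = 49.345 mg
yeast extract: 4.99 g × (142 mL / 400 mL) = 1.771 g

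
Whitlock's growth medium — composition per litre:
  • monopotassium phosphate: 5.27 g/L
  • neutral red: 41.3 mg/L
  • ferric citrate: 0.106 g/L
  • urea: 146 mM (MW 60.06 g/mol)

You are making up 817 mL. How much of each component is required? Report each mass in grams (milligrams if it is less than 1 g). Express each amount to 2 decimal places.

Scale factor relative to 1 L: 0.817.
monopotassium phosphate: 5.27 g/L × 0.817 L = 4.31 g
neutral red: 41.3 mg/L × 0.817 L = 33.74 mg
ferric citrate: 0.106 g/L × 0.817 L = 0.086602 g = 86.60 mg
urea: 146 mmol/L × 60.06 g/mol × 0.817 L ÷ 1000 = 7.16 g

monopotassium phosphate 4.31 g; neutral red 33.74 mg; ferric citrate 86.60 mg; urea 7.16 g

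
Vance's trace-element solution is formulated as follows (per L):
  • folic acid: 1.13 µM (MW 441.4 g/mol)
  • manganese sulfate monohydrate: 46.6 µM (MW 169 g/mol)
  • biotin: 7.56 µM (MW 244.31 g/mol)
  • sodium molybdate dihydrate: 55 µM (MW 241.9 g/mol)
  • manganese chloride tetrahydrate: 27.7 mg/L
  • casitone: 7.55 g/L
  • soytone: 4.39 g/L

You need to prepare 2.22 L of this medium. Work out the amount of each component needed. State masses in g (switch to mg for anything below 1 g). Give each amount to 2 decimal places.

Working volume: 2.22 L.
folic acid: 1.13 µmol/L × 441.4 g/mol × 2.22 L ÷ 1000 = 1.11 mg
manganese sulfate monohydrate: 46.6 µmol/L × 169 g/mol × 2.22 L ÷ 1000 = 17.48 mg
biotin: 7.56 µmol/L × 244.31 g/mol × 2.22 L ÷ 1000 = 4.10 mg
sodium molybdate dihydrate: 55 µmol/L × 241.9 g/mol × 2.22 L ÷ 1000 = 29.54 mg
manganese chloride tetrahydrate: 27.7 mg/L × 2.22 L = 61.49 mg
casitone: 7.55 g/L × 2.22 L = 16.76 g
soytone: 4.39 g/L × 2.22 L = 9.75 g

folic acid 1.11 mg; manganese sulfate monohydrate 17.48 mg; biotin 4.10 mg; sodium molybdate dihydrate 29.54 mg; manganese chloride tetrahydrate 61.49 mg; casitone 16.76 g; soytone 9.75 g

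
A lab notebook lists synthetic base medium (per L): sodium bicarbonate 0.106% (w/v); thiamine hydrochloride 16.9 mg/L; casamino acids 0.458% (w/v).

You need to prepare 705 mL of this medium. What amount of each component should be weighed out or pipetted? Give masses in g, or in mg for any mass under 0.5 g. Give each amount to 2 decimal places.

Scale factor relative to 1 L: 0.705.
sodium bicarbonate: 0.106% w/v = 1.06 g/L → 1.06 × 0.705 L = 0.75 g
thiamine hydrochloride: 16.9 mg/L × 0.705 L = 11.91 mg
casamino acids: 0.458 g per 100 mL × 705 mL ÷ 100 = 3.23 g

sodium bicarbonate 0.75 g; thiamine hydrochloride 11.91 mg; casamino acids 3.23 g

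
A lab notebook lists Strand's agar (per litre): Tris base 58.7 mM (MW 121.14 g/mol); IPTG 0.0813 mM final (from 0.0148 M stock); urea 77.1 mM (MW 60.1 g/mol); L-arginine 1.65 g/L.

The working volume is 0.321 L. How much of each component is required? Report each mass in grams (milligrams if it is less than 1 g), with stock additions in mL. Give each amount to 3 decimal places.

Working volume: 0.321 L.
Tris base: 58.7 mmol/L × 121.14 g/mol × 0.321 L ÷ 1000 = 2.283 g
IPTG: V = C2·V2/C1 = 0.0813 mM × 321 mL ÷ 14.8 mM = 1.763 mL
urea: 77.1 mmol/L × 60.1 g/mol × 0.321 L ÷ 1000 = 1.487 g
L-arginine: 1.65 g/L × 0.321 L = 0.52965 g = 529.650 mg

Tris base 2.283 g; IPTG 1.763 mL; urea 1.487 g; L-arginine 529.650 mg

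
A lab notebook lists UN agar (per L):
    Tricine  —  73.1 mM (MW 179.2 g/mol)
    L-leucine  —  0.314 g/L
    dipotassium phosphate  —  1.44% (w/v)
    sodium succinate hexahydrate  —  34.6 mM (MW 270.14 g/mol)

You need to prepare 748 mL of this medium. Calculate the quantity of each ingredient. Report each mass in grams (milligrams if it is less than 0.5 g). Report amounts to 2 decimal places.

Working volume: 748 mL = 0.748 L.
Tricine: 73.1 mmol/L × 179.2 g/mol × 0.748 L ÷ 1000 = 9.80 g
L-leucine: 0.314 g/L × 0.748 L = 0.234872 g = 234.87 mg
dipotassium phosphate: 1.44% w/v = 14.4 g/L → 14.4 × 0.748 L = 10.77 g
sodium succinate hexahydrate: 34.6 mmol/L × 270.14 g/mol × 0.748 L ÷ 1000 = 6.99 g

Tricine 9.80 g; L-leucine 234.87 mg; dipotassium phosphate 10.77 g; sodium succinate hexahydrate 6.99 g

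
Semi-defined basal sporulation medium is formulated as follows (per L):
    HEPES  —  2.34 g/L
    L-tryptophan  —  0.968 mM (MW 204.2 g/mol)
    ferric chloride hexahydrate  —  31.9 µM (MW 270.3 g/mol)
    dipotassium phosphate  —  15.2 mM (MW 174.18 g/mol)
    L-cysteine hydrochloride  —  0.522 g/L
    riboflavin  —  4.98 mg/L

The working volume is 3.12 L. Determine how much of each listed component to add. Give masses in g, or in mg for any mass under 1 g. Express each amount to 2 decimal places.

HEPES 7.30 g; L-tryptophan 616.72 mg; ferric chloride hexahydrate 26.90 mg; dipotassium phosphate 8.26 g; L-cysteine hydrochloride 1.63 g; riboflavin 15.54 mg

Working volume: 3.12 L.
HEPES: 2.34 g/L × 3.12 L = 7.30 g
L-tryptophan: 0.968 mmol/L × 204.2 mg/mmol × 3.12 L = 616.72 mg
ferric chloride hexahydrate: 31.9 µmol/L × 270.3 g/mol × 3.12 L ÷ 1000 = 26.90 mg
dipotassium phosphate: 15.2 mmol/L × 174.18 g/mol × 3.12 L ÷ 1000 = 8.26 g
L-cysteine hydrochloride: 0.522 g/L × 3.12 L = 1.63 g
riboflavin: 4.98 mg/L × 3.12 L = 15.54 mg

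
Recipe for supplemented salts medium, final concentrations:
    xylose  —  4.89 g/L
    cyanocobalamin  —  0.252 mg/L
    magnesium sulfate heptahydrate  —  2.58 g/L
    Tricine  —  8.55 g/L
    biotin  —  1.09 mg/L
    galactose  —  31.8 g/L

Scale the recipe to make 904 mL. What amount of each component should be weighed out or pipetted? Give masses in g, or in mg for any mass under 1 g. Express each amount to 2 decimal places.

xylose 4.42 g; cyanocobalamin 0.23 mg; magnesium sulfate heptahydrate 2.33 g; Tricine 7.73 g; biotin 0.99 mg; galactose 28.75 g

Working volume: 904 mL = 0.904 L.
xylose: 4.89 g/L × 0.904 L = 4.42 g
cyanocobalamin: 0.252 mg/L × 0.904 L = 0.23 mg
magnesium sulfate heptahydrate: 2.58 g/L × 0.904 L = 2.33 g
Tricine: 8.55 g/L × 0.904 L = 7.73 g
biotin: 1.09 mg/L × 0.904 L = 0.99 mg
galactose: 31.8 g/L × 0.904 L = 28.75 g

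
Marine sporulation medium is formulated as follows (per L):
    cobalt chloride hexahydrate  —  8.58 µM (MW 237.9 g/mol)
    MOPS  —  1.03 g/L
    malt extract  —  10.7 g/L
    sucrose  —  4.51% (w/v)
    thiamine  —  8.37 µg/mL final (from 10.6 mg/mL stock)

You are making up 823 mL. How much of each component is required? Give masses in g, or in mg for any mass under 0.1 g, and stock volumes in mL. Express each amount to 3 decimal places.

Working volume: 823 mL = 0.823 L.
cobalt chloride hexahydrate: 8.58 µmol/L × 237.9 g/mol × 0.823 L ÷ 1000 = 1.680 mg
MOPS: 1.03 g/L × 0.823 L = 0.848 g
malt extract: 10.7 g/L × 0.823 L = 8.806 g
sucrose: 4.51 g per 100 mL × 823 mL ÷ 100 = 37.117 g
thiamine: V = C2·V2/C1 = 8.37 µg/mL × 823 mL ÷ 10600 µg/mL = 0.650 mL

cobalt chloride hexahydrate 1.680 mg; MOPS 0.848 g; malt extract 8.806 g; sucrose 37.117 g; thiamine 0.650 mL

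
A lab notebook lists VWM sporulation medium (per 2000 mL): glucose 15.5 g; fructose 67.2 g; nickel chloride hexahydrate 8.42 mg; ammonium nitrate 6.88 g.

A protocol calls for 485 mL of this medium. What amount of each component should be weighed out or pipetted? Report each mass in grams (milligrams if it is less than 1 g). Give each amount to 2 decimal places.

Scale factor = 485 mL / 2000 mL = 0.2425.
glucose: 15.5 g × (485 mL / 2000 mL) = 3.76 g
fructose: 67.2 g × (485 mL / 2000 mL) = 16.30 g
nickel chloride hexahydrate: 8.42 mg × (485 mL / 2000 mL) = 2.04 mg
ammonium nitrate: 6.88 g × (485 mL / 2000 mL) = 1.67 g

glucose 3.76 g; fructose 16.30 g; nickel chloride hexahydrate 2.04 mg; ammonium nitrate 1.67 g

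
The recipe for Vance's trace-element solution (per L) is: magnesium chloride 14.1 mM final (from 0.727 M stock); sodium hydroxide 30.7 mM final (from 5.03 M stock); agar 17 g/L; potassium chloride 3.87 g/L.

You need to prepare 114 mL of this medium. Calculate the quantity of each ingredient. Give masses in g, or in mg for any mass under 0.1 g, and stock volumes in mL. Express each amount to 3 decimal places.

Target volume = 114 mL = 0.114 L.
magnesium chloride: C1V1 = C2V2 → 14.1 mM × 114 mL ÷ 727 mM = 2.211 mL
sodium hydroxide: C1V1 = C2V2 → 30.7 mM × 114 mL ÷ 5030 mM = 0.696 mL
agar: 17 g/L × 0.114 L = 1.938 g
potassium chloride: 3.87 g/L × 0.114 L = 0.441 g

magnesium chloride 2.211 mL; sodium hydroxide 0.696 mL; agar 1.938 g; potassium chloride 0.441 g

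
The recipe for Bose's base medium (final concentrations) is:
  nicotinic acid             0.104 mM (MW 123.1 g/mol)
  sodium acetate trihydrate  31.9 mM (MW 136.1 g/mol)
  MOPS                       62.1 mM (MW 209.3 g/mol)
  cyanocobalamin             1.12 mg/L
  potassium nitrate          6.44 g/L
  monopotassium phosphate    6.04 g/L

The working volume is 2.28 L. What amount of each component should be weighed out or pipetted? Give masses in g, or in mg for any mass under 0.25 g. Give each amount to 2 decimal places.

nicotinic acid 29.19 mg; sodium acetate trihydrate 9.90 g; MOPS 29.63 g; cyanocobalamin 2.55 mg; potassium nitrate 14.68 g; monopotassium phosphate 13.77 g

Working volume: 2.28 L.
nicotinic acid: 0.104 mmol/L × 123.1 mg/mmol × 2.28 L = 29.19 mg
sodium acetate trihydrate: 31.9 mmol/L × 136.1 g/mol × 2.28 L ÷ 1000 = 9.90 g
MOPS: 62.1 mmol/L × 209.3 g/mol × 2.28 L ÷ 1000 = 29.63 g
cyanocobalamin: 1.12 mg/L × 2.28 L = 2.55 mg
potassium nitrate: 6.44 g/L × 2.28 L = 14.68 g
monopotassium phosphate: 6.04 g/L × 2.28 L = 13.77 g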